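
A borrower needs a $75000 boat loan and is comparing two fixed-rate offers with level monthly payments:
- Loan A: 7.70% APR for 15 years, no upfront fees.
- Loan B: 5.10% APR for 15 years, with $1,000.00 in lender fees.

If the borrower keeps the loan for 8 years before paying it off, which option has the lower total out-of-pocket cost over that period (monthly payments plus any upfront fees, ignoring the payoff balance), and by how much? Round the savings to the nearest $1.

Loan B by $9,253

Loan A: at 7.70% the monthly rate is 0.0064167, so the payment is 75,000 × 0.0064167 / (1 − 1.0064167^−180) = $703.81.
Loan B: monthly rate = 5.1%/12 = 0.0042500; payment = 75,000 × 0.0042500 / (1 − (1+0.0042500)^−180) = $597.01.
Over 96 months: Loan A costs 96 × $703.81 = $67,565.76; Loan B costs 96 × $597.01 + $1,000.00 = $58,312.96.
Loan B is cheaper by $67,565.76 − $58,312.96 = $9,252.80.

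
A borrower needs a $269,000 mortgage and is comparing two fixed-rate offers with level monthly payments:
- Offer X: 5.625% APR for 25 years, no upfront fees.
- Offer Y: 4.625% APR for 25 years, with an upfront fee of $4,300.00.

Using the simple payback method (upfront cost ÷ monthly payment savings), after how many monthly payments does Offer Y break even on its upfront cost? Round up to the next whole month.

28 months

Offer X: monthly rate = 5.625%/12 = 0.0046875; payment = 269,000 × 0.0046875 / (1 − (1+0.0046875)^−300) = $1,672.04.
Offer Y: monthly rate = 4.625%/12 = 0.0038542; payment = 269,000 × 0.0038542 / (1 − (1+0.0038542)^−300) = $1,514.34.
Monthly savings = $1,672.04 − $1,514.34 = $157.70.
Break-even = $4,300.00 / $157.70 = 27.27 → 28 months.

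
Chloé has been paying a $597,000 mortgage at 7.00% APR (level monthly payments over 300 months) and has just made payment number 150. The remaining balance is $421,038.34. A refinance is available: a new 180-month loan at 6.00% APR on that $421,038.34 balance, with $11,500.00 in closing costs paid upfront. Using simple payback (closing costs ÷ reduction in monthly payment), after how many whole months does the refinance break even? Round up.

18 months

Current payment = 597,000 × 7%/12 / (1 − (1+0.0058333)^−300) = $4,219.47.
Refinanced payment = 421,038.34 × 0.0050000 / (1 − (1+0.0050000)^−180) = $3,552.96.
Monthly savings = $4,219.47 − $3,552.96 = $666.51.
Break-even = $11,500.00 / $666.51 = 17.25 → 18 months.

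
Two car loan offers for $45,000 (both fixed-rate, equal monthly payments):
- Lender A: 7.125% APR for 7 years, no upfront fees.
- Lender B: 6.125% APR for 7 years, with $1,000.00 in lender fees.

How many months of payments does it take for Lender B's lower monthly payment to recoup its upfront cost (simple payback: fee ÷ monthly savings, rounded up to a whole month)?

Lender A: at 7.125% the monthly rate is 0.0059375, so the payment is 45,000 × 0.0059375 / (1 − 1.0059375^−84) = $681.92.
Lender B: at 6.125% the monthly rate is 0.0051042, so the payment is 45,000 × 0.0051042 / (1 − 1.0051042^−84) = $660.08.
Monthly savings = $681.92 − $660.08 = $21.84.
Break-even = $1,000.00 / $21.84 = 45.79 → 46 months.

46 months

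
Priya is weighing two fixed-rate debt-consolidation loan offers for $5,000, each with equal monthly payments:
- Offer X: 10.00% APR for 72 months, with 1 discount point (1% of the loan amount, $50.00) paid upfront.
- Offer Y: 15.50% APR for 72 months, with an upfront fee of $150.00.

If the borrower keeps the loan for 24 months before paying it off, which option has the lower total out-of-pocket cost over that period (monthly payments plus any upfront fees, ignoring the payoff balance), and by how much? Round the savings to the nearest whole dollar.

Offer X by $447

Offer X: monthly rate = 10%/12 = 0.0083333; payment = 5,000 × 0.0083333 / (1 − (1+0.0083333)^−72) = $92.63.
Offer Y: at 15.50% the monthly rate is 0.0129167, so the payment is 5,000 × 0.0129167 / (1 − 1.0129167^−72) = $107.09.
Over 24 months: Offer X costs 24 × $92.63 + $50.00 = $2,273.12; Offer Y costs 24 × $107.09 + $150.00 = $2,720.16.
Offer X is cheaper by $2,720.16 − $2,273.12 = $447.04.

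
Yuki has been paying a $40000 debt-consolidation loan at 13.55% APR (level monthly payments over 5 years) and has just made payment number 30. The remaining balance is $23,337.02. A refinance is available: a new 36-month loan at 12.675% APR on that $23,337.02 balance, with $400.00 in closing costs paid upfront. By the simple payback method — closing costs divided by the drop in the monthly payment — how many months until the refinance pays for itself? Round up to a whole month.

3 months

Current payment = 40,000 × 13.55%/12 / (1 − (1+0.0112917)^−60) = $921.42.
Refinanced payment = 23,337.02 × 0.0105625 / (1 − (1+0.0105625)^−36) = $782.67.
Monthly savings = $921.42 − $782.67 = $138.75.
Break-even = $400.00 / $138.75 = 2.88 → 3 months.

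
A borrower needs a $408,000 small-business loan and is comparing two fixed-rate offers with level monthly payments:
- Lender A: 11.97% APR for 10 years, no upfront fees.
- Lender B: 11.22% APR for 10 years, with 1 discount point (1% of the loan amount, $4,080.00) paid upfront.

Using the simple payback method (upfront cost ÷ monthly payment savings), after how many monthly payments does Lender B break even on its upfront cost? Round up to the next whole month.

Lender A: at 11.97% the monthly rate is 0.0099750, so the payment is 408,000 × 0.0099750 / (1 − 1.0099750^−120) = $5,846.54.
Lender B: at 11.22% the monthly rate is 0.0093500, so the payment is 408,000 × 0.0093500 / (1 − 1.0093500^−120) = $5,671.13.
Monthly savings = $5,846.54 − $5,671.13 = $175.41.
Break-even = $4,080.00 / $175.41 = 23.26 → 24 months.

24 months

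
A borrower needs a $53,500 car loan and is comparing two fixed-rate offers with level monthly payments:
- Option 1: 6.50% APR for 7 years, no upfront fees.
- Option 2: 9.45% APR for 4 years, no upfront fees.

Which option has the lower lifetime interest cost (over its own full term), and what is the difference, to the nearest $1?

Option 1: monthly rate = 6.5%/12 = 0.0054167; payment = 53,500 × 0.0054167 / (1 − (1+0.0054167)^−84) = $794.44.
Total interest on Option 1 = 84 × $794.44 − $53,500 = $13,232.96.
Option 2: at 9.45% the monthly rate is 0.0078750, so the payment is 53,500 × 0.0078750 / (1 − 1.0078750^−48) = $1,342.81.
Total interest on Option 2 = 48 × $1,342.81 − $53,500 = $10,954.88.
Option 2 is lower by $2,278.08.

Option 2 by $2,278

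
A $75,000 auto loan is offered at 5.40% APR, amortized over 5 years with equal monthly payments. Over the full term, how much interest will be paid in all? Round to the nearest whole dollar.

$10,748

At 5.40% the monthly rate is 0.0045000, so the payment is 75,000 × 0.0045000 / (1 − 1.0045000^−60) = $1,429.13.
Total paid = 60 × $1,429.13 = $85,747.80; interest = $85,747.80 − $75,000 = $10,747.80.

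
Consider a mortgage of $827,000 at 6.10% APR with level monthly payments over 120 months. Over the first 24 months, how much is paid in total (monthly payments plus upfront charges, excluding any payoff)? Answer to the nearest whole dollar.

At 6.10% the monthly rate is 0.0050833, so the payment is 827,000 × 0.0050833 / (1 − 1.0050833^−120) = $9,222.98.
Total outlay = 24 × $9,222.98 = $221,351.52.

$221,352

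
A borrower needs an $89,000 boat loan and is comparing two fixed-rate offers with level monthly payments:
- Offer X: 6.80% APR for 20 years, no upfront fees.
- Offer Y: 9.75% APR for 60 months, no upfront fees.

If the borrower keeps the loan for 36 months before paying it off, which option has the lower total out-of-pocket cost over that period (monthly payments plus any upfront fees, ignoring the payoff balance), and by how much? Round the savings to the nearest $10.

Offer X: at 6.80% the monthly rate is 0.0056667, so the payment is 89,000 × 0.0056667 / (1 − 1.0056667^−240) = $679.37.
Offer Y: monthly rate = 9.75%/12 = 0.0081250; payment = 89,000 × 0.0081250 / (1 − (1+0.0081250)^−60) = $1,880.06.
Over 36 months: Offer X costs 36 × $679.37 = $24,457.32; Offer Y costs 36 × $1,880.06 = $67,682.16.
Offer X is cheaper by $67,682.16 − $24,457.32 = $43,224.84.

Offer X by $43,220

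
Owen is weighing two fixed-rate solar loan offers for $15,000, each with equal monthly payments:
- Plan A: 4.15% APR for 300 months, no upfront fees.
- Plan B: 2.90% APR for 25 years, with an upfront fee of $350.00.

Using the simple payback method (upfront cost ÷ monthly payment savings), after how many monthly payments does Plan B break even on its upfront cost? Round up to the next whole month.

35 months

Plan A: monthly rate = 4.15%/12 = 0.0034583; payment = 15,000 × 0.0034583 / (1 − (1+0.0034583)^−300) = $80.42.
Plan B: monthly rate = 2.9%/12 = 0.0024167; payment = 15,000 × 0.0024167 / (1 − (1+0.0024167)^−300) = $70.35.
Monthly savings = $80.42 − $70.35 = $10.07.
Break-even = $350.00 / $10.07 = 34.76 → 35 months.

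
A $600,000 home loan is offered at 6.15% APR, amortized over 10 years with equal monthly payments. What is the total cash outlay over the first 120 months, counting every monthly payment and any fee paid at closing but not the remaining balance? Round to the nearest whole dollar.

Monthly rate = 6.15%/12 = 0.0051250; payment = 600,000 × 0.0051250 / (1 − (1+0.0051250)^−120) = $6,706.52.
Total outlay = 120 × $6,706.52 = $804,782.40.

$804,782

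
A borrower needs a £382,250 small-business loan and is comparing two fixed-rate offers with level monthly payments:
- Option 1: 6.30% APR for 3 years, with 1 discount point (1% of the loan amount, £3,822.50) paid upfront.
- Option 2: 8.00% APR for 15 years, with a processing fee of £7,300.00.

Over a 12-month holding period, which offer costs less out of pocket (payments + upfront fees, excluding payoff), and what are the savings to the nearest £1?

Option 1: monthly rate = 6.3%/12 = 0.0052500; payment = 382,250 × 0.0052500 / (1 − (1+0.0052500)^−36) = £11,680.82.
Option 2: at 8.00% the monthly rate is 0.0066667, so the payment is 382,250 × 0.0066667 / (1 − 1.0066667^−180) = £3,652.98.
Over 12 months: Option 1 costs 12 × £11,680.82 + £3,822.50 = £143,992.34; Option 2 costs 12 × £3,652.98 + £7,300.00 = £51,135.76.
Option 2 is cheaper by £143,992.34 − £51,135.76 = £92,856.58.

Option 2 by £92,857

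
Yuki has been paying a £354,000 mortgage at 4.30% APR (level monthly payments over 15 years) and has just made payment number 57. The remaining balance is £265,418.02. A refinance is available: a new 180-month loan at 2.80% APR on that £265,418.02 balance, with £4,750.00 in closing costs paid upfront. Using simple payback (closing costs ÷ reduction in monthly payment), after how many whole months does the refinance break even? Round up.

6 months

Current payment = 354,000 × 4.3%/12 / (1 − (1+0.0035833)^−180) = £2,672.03.
Refinanced payment = 265,418.02 × 0.0023333 / (1 − (1+0.0023333)^−180) = £1,807.51.
Monthly savings = £2,672.03 − £1,807.51 = £864.52.
Break-even = £4,750.00 / £864.52 = 5.49 → 6 months.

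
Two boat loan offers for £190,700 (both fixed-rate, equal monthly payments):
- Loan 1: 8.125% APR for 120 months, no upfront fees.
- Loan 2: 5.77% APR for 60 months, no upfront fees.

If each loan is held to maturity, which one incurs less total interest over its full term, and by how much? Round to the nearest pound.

Loan 1: monthly rate = 8.125%/12 = 0.0067708; payment = 190,700 × 0.0067708 / (1 − (1+0.0067708)^−120) = £2,326.33.
Total interest on Loan 1 = 120 × £2,326.33 − £190,700 = £88,459.60.
Loan 2: monthly rate = 5.77%/12 = 0.0048083; payment = 190,700 × 0.0048083 / (1 − (1+0.0048083)^−60) = £3,666.40.
Total interest on Loan 2 = 60 × £3,666.40 − £190,700 = £29,284.00.
Loan 2 is lower by £59,175.60.

Loan 2 by £59,176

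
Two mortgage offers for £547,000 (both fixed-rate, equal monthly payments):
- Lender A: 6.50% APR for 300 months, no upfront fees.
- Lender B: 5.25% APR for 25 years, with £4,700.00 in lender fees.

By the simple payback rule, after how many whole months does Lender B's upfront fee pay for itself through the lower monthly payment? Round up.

Lender A: at 6.50% the monthly rate is 0.0054167, so the payment is 547,000 × 0.0054167 / (1 − 1.0054167^−300) = £3,693.38.
Lender B: monthly rate = 5.25%/12 = 0.0043750; payment = 547,000 × 0.0043750 / (1 − (1+0.0043750)^−300) = £3,277.89.
Monthly savings = £3,693.38 − £3,277.89 = £415.49.
Break-even = £4,700.00 / £415.49 = 11.31 → 12 months.

12 months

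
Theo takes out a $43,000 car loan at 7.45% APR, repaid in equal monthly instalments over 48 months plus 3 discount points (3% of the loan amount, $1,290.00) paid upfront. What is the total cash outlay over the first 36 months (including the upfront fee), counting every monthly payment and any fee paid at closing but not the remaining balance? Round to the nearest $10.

At 7.45% the monthly rate is 0.0062083, so the payment is 43,000 × 0.0062083 / (1 − 1.0062083^−48) = $1,038.69.
Total outlay = 36 × $1,038.69 + $1,290.00 = $38,682.84.

$38,680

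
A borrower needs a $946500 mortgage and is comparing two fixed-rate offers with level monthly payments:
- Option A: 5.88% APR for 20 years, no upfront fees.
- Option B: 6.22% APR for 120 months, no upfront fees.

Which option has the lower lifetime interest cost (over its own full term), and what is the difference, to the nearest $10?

Option A: at 5.88% the monthly rate is 0.0049000, so the payment is 946,500 × 0.0049000 / (1 − 1.0049000^−240) = $6,715.66.
Total interest on Option A = 240 × $6,715.66 − $946,500 = $665,258.40.
Option B: monthly rate = 6.22%/12 = 0.0051833; payment = 946,500 × 0.0051833 / (1 − (1+0.0051833)^−120) = $10,612.96.
Total interest on Option B = 120 × $10,612.96 − $946,500 = $327,055.20.
Option B is lower by $338,203.20.

Option B by $338,200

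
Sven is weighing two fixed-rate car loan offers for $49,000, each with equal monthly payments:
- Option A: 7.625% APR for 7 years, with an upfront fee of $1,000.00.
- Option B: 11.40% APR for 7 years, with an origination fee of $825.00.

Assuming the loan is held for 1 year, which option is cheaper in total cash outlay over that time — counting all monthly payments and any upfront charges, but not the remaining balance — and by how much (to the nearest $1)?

Option A: at 7.625% the monthly rate is 0.0063542, so the payment is 49,000 × 0.0063542 / (1 − 1.0063542^−84) = $754.60.
Option B: at 11.40% the monthly rate is 0.0095000, so the payment is 49,000 × 0.0095000 / (1 − 1.0095000^−84) = $849.34.
Over 12 months: Option A costs 12 × $754.60 + $1,000.00 = $10,055.20; Option B costs 12 × $849.34 + $825.00 = $11,017.08.
Option A is cheaper by $11,017.08 − $10,055.20 = $961.88.

Option A by $962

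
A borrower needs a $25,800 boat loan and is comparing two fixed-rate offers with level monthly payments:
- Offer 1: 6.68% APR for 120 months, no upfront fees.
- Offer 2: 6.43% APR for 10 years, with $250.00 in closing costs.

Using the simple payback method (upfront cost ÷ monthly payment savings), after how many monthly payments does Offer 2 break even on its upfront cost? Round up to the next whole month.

77 months

Offer 1: monthly rate = 6.68%/12 = 0.0055667; payment = 25,800 × 0.0055667 / (1 − (1+0.0055667)^−120) = $295.32.
Offer 2: monthly rate = 6.43%/12 = 0.0053583; payment = 25,800 × 0.0053583 / (1 − (1+0.0053583)^−120) = $292.04.
Monthly savings = $295.32 − $292.04 = $3.28.
Break-even = $250.00 / $3.28 = 76.22 → 77 months.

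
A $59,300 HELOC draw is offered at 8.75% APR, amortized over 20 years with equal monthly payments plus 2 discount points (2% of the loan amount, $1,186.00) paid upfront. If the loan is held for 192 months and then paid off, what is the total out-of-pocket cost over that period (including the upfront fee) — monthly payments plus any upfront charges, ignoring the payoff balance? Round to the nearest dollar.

$101,802

Monthly rate = 8.75%/12 = 0.0072917; payment = 59,300 × 0.0072917 / (1 − (1+0.0072917)^−240) = $524.04.
Total outlay = 192 × $524.04 + $1,186.00 = $101,801.68.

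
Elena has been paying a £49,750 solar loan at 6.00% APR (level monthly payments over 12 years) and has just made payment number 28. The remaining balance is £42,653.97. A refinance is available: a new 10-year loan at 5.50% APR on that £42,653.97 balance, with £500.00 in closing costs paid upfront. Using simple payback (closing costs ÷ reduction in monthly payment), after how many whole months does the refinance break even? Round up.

23 months

Current payment = 49,750 × 6%/12 / (1 − (1+0.0050000)^−144) = £485.49.
Refinanced payment = 42,653.97 × 0.0045833 / (1 − (1+0.0045833)^−120) = £462.91.
Monthly savings = £485.49 − £462.91 = £22.58.
Break-even = £500.00 / £22.58 = 22.14 → 23 months.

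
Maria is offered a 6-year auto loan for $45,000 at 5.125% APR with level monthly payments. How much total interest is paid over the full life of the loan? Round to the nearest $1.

$7,368

At 5.125% the monthly rate is 0.0042708, so the payment is 45,000 × 0.0042708 / (1 − 1.0042708^−72) = $727.33.
Total paid = 72 × $727.33 = $52,367.76; interest = $52,367.76 − $45,000 = $7,367.76.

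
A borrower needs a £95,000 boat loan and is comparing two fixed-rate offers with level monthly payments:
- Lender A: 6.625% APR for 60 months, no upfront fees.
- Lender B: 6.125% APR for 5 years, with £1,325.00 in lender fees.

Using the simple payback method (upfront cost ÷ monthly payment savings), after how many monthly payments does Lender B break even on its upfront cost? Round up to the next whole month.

Lender A: at 6.625% the monthly rate is 0.0055208, so the payment is 95,000 × 0.0055208 / (1 − 1.0055208^−60) = £1,864.35.
Lender B: at 6.125% the monthly rate is 0.0051042, so the payment is 95,000 × 0.0051042 / (1 − 1.0051042^−60) = £1,842.14.
Monthly savings = £1,864.35 − £1,842.14 = £22.21.
Break-even = £1,325.00 / £22.21 = 59.66 → 60 months.

60 months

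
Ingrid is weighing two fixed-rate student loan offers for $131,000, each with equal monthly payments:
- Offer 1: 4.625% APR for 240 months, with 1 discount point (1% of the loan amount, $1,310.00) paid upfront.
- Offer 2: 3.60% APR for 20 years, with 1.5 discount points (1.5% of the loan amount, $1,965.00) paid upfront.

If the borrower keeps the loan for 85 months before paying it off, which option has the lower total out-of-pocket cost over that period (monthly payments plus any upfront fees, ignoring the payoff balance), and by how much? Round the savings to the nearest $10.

Offer 2 by $5,390

Offer 1: at 4.625% the monthly rate is 0.0038542, so the payment is 131,000 × 0.0038542 / (1 − 1.0038542^−240) = $837.64.
Offer 2: at 3.60% the monthly rate is 0.0030000, so the payment is 131,000 × 0.0030000 / (1 − 1.0030000^−240) = $766.50.
Over 85 months: Offer 1 costs 85 × $837.64 + $1,310.00 = $72,509.40; Offer 2 costs 85 × $766.50 + $1,965.00 = $67,117.50.
Offer 2 is cheaper by $72,509.40 − $67,117.50 = $5,391.90.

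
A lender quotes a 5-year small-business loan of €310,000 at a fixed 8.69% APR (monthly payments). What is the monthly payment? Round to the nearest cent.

€6,388.55

At 8.69% the monthly rate is 0.0072417, so the payment is 310,000 × 0.0072417 / (1 − 1.0072417^−60) = €6,388.55.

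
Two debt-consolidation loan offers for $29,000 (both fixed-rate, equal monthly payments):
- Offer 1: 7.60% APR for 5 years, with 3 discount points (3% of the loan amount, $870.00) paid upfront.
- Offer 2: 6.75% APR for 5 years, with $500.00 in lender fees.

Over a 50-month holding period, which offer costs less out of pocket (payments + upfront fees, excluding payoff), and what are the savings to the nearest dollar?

Offer 2 by $953

Offer 1: at 7.60% the monthly rate is 0.0063333, so the payment is 29,000 × 0.0063333 / (1 − 1.0063333^−60) = $582.48.
Offer 2: at 6.75% the monthly rate is 0.0056250, so the payment is 29,000 × 0.0056250 / (1 − 1.0056250^−60) = $570.82.
Over 50 months: Offer 1 costs 50 × $582.48 + $870.00 = $29,994.00; Offer 2 costs 50 × $570.82 + $500.00 = $29,041.00.
Offer 2 is cheaper by $29,994.00 − $29,041.00 = $953.00.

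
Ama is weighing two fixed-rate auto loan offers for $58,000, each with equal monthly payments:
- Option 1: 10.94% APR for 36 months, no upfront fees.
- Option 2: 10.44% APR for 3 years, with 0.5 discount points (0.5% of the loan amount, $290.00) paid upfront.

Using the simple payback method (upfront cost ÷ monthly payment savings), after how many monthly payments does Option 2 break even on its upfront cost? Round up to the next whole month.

Option 1: at 10.94% the monthly rate is 0.0091167, so the payment is 58,000 × 0.0091167 / (1 − 1.0091167^−36) = $1,897.20.
Option 2: monthly rate = 10.44%/12 = 0.0087000; payment = 58,000 × 0.0087000 / (1 − (1+0.0087000)^−36) = $1,883.50.
Monthly savings = $1,897.20 − $1,883.50 = $13.70.
Break-even = $290.00 / $13.70 = 21.17 → 22 months.

22 months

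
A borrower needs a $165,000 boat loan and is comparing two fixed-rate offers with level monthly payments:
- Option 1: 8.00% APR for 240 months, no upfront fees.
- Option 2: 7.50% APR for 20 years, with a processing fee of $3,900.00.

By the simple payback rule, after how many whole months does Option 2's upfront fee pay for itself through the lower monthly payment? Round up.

Option 1: monthly rate = 8%/12 = 0.0066667; payment = 165,000 × 0.0066667 / (1 − (1+0.0066667)^−240) = $1,380.13.
Option 2: at 7.50% the monthly rate is 0.0062500, so the payment is 165,000 × 0.0062500 / (1 − 1.0062500^−240) = $1,329.23.
Monthly savings = $1,380.13 − $1,329.23 = $50.90.
Break-even = $3,900.00 / $50.90 = 76.62 → 77 months.

77 months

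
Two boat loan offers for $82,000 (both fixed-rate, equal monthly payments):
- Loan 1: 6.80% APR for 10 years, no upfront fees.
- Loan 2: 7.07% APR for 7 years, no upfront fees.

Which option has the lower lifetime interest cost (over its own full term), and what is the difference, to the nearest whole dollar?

Loan 1: monthly rate = 6.8%/12 = 0.0056667; payment = 82,000 × 0.0056667 / (1 − (1+0.0056667)^−120) = $943.66.
Total interest on Loan 1 = 120 × $943.66 − $82,000 = $31,239.20.
Loan 2: at 7.07% the monthly rate is 0.0058917, so the payment is 82,000 × 0.0058917 / (1 − 1.0058917^−84) = $1,240.41.
Total interest on Loan 2 = 84 × $1,240.41 − $82,000 = $22,194.44.
Loan 2 is lower by $9,044.76.

Loan 2 by $9,045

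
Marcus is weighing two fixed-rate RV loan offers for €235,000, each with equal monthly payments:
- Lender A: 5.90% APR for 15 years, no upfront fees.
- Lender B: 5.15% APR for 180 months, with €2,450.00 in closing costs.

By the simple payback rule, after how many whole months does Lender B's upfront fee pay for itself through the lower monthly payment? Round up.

Lender A: monthly rate = 5.9%/12 = 0.0049167; payment = 235,000 × 0.0049167 / (1 − (1+0.0049167)^−180) = €1,970.39.
Lender B: monthly rate = 5.15%/12 = 0.0042917; payment = 235,000 × 0.0042917 / (1 − (1+0.0042917)^−180) = €1,876.78.
Monthly savings = €1,970.39 − €1,876.78 = €93.61.
Break-even = €2,450.00 / €93.61 = 26.17 → 27 months.

27 months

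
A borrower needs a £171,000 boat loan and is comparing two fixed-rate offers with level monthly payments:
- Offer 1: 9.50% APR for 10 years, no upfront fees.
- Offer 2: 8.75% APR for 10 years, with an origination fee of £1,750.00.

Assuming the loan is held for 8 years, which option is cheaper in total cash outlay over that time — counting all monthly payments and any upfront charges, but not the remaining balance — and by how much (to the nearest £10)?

Offer 1: at 9.50% the monthly rate is 0.0079167, so the payment is 171,000 × 0.0079167 / (1 − 1.0079167^−120) = £2,212.70.
Offer 2: at 8.75% the monthly rate is 0.0072917, so the payment is 171,000 × 0.0072917 / (1 − 1.0072917^−120) = £2,143.09.
Over 96 months: Offer 1 costs 96 × £2,212.70 = £212,419.20; Offer 2 costs 96 × £2,143.09 + £1,750.00 = £207,486.64.
Offer 2 is cheaper by £212,419.20 − £207,486.64 = £4,932.56.

Offer 2 by £4,930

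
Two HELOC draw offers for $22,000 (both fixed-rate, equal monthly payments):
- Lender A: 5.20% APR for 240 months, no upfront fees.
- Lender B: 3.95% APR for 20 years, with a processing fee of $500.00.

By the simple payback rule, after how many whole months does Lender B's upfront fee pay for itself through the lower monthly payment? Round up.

34 months

Lender A: at 5.20% the monthly rate is 0.0043333, so the payment is 22,000 × 0.0043333 / (1 − 1.0043333^−240) = $147.63.
Lender B: monthly rate = 3.95%/12 = 0.0032917; payment = 22,000 × 0.0032917 / (1 − (1+0.0032917)^−240) = $132.74.
Monthly savings = $147.63 − $132.74 = $14.89.
Break-even = $500.00 / $14.89 = 33.58 → 34 months.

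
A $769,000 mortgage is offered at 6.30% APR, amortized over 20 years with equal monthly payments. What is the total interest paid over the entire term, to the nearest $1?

Monthly rate = 6.3%/12 = 0.0052500; payment = 769,000 × 0.0052500 / (1 − (1+0.0052500)^−240) = $5,643.27.
Total paid = 240 × $5,643.27 = $1,354,384.80; interest = $1,354,384.80 − $769,000 = $585,384.80.

$585,385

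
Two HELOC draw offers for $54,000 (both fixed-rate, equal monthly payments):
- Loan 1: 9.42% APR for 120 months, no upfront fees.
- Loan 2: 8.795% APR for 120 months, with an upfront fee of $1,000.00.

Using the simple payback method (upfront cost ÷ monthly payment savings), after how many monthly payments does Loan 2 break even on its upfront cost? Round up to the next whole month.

Loan 1: at 9.42% the monthly rate is 0.0078500, so the payment is 54,000 × 0.0078500 / (1 − 1.0078500^−120) = $696.38.
Loan 2: at 8.795% the monthly rate is 0.0073292, so the payment is 54,000 × 0.0073292 / (1 − 1.0073292^−120) = $678.07.
Monthly savings = $696.38 − $678.07 = $18.31.
Break-even = $1,000.00 / $18.31 = 54.61 → 55 months.

55 months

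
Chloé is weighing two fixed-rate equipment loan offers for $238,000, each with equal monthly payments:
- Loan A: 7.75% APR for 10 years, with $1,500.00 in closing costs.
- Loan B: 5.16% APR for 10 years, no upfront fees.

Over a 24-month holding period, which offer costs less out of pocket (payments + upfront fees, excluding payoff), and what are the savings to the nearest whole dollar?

Loan B by $9,018

Loan A: at 7.75% the monthly rate is 0.0064583, so the payment is 238,000 × 0.0064583 / (1 − 1.0064583^−120) = $2,856.25.
Loan B: at 5.16% the monthly rate is 0.0043000, so the payment is 238,000 × 0.0043000 / (1 − 1.0043000^−120) = $2,543.01.
Over 24 months: Loan A costs 24 × $2,856.25 + $1,500.00 = $70,050.00; Loan B costs 24 × $2,543.01 = $61,032.24.
Loan B is cheaper by $70,050.00 − $61,032.24 = $9,017.76.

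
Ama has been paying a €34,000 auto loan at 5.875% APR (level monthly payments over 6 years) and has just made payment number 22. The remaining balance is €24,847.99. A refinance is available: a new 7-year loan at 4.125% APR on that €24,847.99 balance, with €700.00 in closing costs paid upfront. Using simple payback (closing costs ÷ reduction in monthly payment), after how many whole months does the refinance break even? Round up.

4 months

Current payment = 34,000 × 5.875%/12 / (1 − (1+0.0048958)^−72) = €561.47.
Refinanced payment = 24,847.99 × 0.0034375 / (1 − (1+0.0034375)^−84) = €341.07.
Monthly savings = €561.47 − €341.07 = €220.40.
Break-even = €700.00 / €220.40 = 3.18 → 4 months.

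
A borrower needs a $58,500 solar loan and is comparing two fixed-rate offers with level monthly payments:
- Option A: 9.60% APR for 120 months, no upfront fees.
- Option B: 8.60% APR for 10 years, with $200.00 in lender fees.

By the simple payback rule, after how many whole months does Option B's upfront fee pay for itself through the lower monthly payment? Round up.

Option A: monthly rate = 9.6%/12 = 0.0080000; payment = 58,500 × 0.0080000 / (1 − (1+0.0080000)^−120) = $760.18.
Option B: at 8.60% the monthly rate is 0.0071667, so the payment is 58,500 × 0.0071667 / (1 − 1.0071667^−120) = $728.45.
Monthly savings = $760.18 − $728.45 = $31.73.
Break-even = $200.00 / $31.73 = 6.30 → 7 months.

7 months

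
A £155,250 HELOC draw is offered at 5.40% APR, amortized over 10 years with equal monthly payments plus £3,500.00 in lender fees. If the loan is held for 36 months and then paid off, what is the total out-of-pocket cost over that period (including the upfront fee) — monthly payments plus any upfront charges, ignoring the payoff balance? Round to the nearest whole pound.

£63,879

Monthly rate = 5.4%/12 = 0.0045000; payment = 155,250 × 0.0045000 / (1 − (1+0.0045000)^−120) = £1,677.19.
Total outlay = 36 × £1,677.19 + £3,500.00 = £63,878.84.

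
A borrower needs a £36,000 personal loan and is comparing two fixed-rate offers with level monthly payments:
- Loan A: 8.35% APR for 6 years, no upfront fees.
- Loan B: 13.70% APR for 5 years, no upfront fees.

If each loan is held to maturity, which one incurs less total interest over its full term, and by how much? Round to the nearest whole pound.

Loan A: at 8.35% the monthly rate is 0.0069583, so the payment is 36,000 × 0.0069583 / (1 − 1.0069583^−72) = £637.37.
Total interest on Loan A = 72 × £637.37 − £36,000 = £9,890.64.
Loan B: at 13.70% the monthly rate is 0.0114167, so the payment is 36,000 × 0.0114167 / (1 − 1.0114167^−60) = £832.07.
Total interest on Loan B = 60 × £832.07 − £36,000 = £13,924.20.
Loan A is lower by £4,033.56.

Loan A by £4,034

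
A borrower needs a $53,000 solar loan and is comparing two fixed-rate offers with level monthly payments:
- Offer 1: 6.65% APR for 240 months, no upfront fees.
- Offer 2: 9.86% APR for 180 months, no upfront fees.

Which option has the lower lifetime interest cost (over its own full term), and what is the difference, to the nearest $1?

Offer 1 by $5,738

Offer 1: at 6.65% the monthly rate is 0.0055417, so the payment is 53,000 × 0.0055417 / (1 − 1.0055417^−240) = $399.85.
Total interest on Offer 1 = 240 × $399.85 − $53,000 = $42,964.00.
Offer 2: monthly rate = 9.86%/12 = 0.0082167; payment = 53,000 × 0.0082167 / (1 − (1+0.0082167)^−180) = $565.01.
Total interest on Offer 2 = 180 × $565.01 − $53,000 = $48,701.80.
Offer 1 is lower by $5,737.80.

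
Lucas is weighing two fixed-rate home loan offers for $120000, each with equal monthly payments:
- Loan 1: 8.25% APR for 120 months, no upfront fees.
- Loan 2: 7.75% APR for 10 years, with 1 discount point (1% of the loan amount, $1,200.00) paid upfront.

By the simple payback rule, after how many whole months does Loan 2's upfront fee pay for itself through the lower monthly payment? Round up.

38 months

Loan 1: at 8.25% the monthly rate is 0.0068750, so the payment is 120,000 × 0.0068750 / (1 − 1.0068750^−120) = $1,471.83.
Loan 2: monthly rate = 7.75%/12 = 0.0064583; payment = 120,000 × 0.0064583 / (1 − (1+0.0064583)^−120) = $1,440.13.
Monthly savings = $1,471.83 − $1,440.13 = $31.70.
Break-even = $1,200.00 / $31.70 = 37.85 → 38 months.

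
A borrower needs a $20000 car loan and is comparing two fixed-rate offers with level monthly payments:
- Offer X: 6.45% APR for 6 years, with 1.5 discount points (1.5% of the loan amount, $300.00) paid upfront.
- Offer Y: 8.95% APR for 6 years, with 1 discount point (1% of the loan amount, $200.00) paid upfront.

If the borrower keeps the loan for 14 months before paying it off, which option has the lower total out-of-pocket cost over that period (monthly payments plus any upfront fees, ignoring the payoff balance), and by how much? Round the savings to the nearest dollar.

Offer X by $240

Offer X: at 6.45% the monthly rate is 0.0053750, so the payment is 20,000 × 0.0053750 / (1 − 1.0053750^−72) = $335.72.
Offer Y: at 8.95% the monthly rate is 0.0074583, so the payment is 20,000 × 0.0074583 / (1 − 1.0074583^−72) = $360.01.
Over 14 months: Offer X costs 14 × $335.72 + $300.00 = $5,000.08; Offer Y costs 14 × $360.01 + $200.00 = $5,240.14.
Offer X is cheaper by $5,240.14 − $5,000.08 = $240.06.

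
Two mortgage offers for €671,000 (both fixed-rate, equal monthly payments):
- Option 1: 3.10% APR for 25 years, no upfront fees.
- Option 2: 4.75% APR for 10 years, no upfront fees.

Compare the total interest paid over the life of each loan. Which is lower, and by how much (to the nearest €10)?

Option 1: at 3.10% the monthly rate is 0.0025833, so the payment is 671,000 × 0.0025833 / (1 − 1.0025833^−300) = €3,216.97.
Total interest on Option 1 = 300 × €3,216.97 − €671,000 = €294,091.00.
Option 2: at 4.75% the monthly rate is 0.0039583, so the payment is 671,000 × 0.0039583 / (1 − 1.0039583^−120) = €7,035.28.
Total interest on Option 2 = 120 × €7,035.28 − €671,000 = €173,233.60.
Option 2 is lower by €120,857.40.

Option 2 by €120,860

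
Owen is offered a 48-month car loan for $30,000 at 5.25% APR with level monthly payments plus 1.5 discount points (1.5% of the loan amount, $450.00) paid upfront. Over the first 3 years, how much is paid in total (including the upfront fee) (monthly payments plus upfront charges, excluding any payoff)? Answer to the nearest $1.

$25,444

Monthly rate = 5.25%/12 = 0.0043750; payment = 30,000 × 0.0043750 / (1 − (1+0.0043750)^−48) = $694.28.
Total outlay = 36 × $694.28 + $450.00 = $25,444.08.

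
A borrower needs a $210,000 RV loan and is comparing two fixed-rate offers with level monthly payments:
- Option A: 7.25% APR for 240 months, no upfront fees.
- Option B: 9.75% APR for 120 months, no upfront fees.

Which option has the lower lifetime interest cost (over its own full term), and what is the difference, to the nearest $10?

Option A: monthly rate = 7.25%/12 = 0.0060417; payment = 210,000 × 0.0060417 / (1 − (1+0.0060417)^−240) = $1,659.79.
Total interest on Option A = 240 × $1,659.79 − $210,000 = $188,349.60.
Option B: monthly rate = 9.75%/12 = 0.0081250; payment = 210,000 × 0.0081250 / (1 − (1+0.0081250)^−120) = $2,746.18.
Total interest on Option B = 120 × $2,746.18 − $210,000 = $119,541.60.
Option B is lower by $68,808.00.

Option B by $68,810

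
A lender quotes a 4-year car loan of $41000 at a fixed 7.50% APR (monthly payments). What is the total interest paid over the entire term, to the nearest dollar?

At 7.50% the monthly rate is 0.0062500, so the payment is 41,000 × 0.0062500 / (1 − 1.0062500^−48) = $991.33.
Total paid = 48 × $991.33 = $47,583.84; interest = $47,583.84 − $41,000 = $6,583.84.

$6,584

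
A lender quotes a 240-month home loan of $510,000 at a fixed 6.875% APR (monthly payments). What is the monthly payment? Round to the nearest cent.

At 6.875% the monthly rate is 0.0057292, so the payment is 510,000 × 0.0057292 / (1 − 1.0057292^−240) = $3,915.85.

$3,915.85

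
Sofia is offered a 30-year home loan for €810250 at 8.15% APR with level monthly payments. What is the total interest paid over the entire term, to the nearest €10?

At 8.15% the monthly rate is 0.0067917, so the payment is 810,250 × 0.0067917 / (1 − 1.0067917^−360) = €6,030.27.
Total paid = 360 × €6,030.27 = €2,170,897.20; interest = €2,170,897.20 − €810,250 = €1,360,647.20.

€1,360,650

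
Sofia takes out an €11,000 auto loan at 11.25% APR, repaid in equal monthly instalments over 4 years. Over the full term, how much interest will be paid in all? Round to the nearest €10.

Monthly rate = 11.25%/12 = 0.0093750; payment = 11,000 × 0.0093750 / (1 − (1+0.0093750)^−48) = €285.64.
Total paid = 48 × €285.64 = €13,710.72; interest = €13,710.72 − €11,000 = €2,710.72.

€2,710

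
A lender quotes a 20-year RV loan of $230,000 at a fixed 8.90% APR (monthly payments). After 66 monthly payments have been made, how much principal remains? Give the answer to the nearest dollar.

With monthly rate i = 8.9%/12 = 0.0074167, the balance after k of n payments is P · [(1+i)^n − (1+i)^k] / [(1+i)^n − 1].
(1+0.0074167)^240 = 5.89103453 and (1+0.0074167)^66 = 1.62855594, so the balance is 230,000 × (5.89103453 − 1.62855594) / (5.89103453 − 1) = $200,442.27.

$200,442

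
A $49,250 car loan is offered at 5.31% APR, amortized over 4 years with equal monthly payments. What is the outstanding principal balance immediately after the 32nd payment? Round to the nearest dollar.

With monthly rate i = 5.31%/12 = 0.0044250, the balance after k of n payments is P · [(1+i)^n − (1+i)^k] / [(1+i)^n − 1].
(1+0.0044250)^48 = 1.23606315 and (1+0.0044250)^32 = 1.15175588, so the balance is 49,250 × (1.23606315 − 1.15175588) / (1.23606315 − 1) = $17,589.08.

$17,589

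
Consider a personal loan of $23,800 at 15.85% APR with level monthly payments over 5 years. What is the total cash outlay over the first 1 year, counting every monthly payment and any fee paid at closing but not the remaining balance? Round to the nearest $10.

$6,920

At 15.85% the monthly rate is 0.0132083, so the payment is 23,800 × 0.0132083 / (1 − 1.0132083^−60) = $576.87.
Total outlay = 12 × $576.87 = $6,922.44.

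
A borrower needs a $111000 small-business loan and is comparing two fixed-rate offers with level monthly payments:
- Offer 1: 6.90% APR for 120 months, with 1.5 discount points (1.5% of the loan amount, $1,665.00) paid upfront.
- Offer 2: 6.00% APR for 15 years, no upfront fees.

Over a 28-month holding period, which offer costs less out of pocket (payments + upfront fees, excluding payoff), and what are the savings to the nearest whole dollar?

Offer 1: monthly rate = 6.9%/12 = 0.0057500; payment = 111,000 × 0.0057500 / (1 − (1+0.0057500)^−120) = $1,283.09.
Offer 2: monthly rate = 6%/12 = 0.0050000; payment = 111,000 × 0.0050000 / (1 − (1+0.0050000)^−180) = $936.68.
Over 28 months: Offer 1 costs 28 × $1,283.09 + $1,665.00 = $37,591.52; Offer 2 costs 28 × $936.68 = $26,227.04.
Offer 2 is cheaper by $37,591.52 − $26,227.04 = $11,364.48.

Offer 2 by $11,364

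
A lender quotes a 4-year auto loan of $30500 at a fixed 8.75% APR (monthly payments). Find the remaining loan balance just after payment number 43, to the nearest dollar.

With monthly rate i = 8.75%/12 = 0.0072917, the balance after k of n payments is P · [(1+i)^n − (1+i)^k] / [(1+i)^n − 1].
(1+0.0072917)^48 = 1.41726666 and (1+0.0072917)^43 = 1.36670683, so the balance is 30,500 × (1.41726666 − 1.36670683) / (1.41726666 − 1) = $3,695.66.

$3,696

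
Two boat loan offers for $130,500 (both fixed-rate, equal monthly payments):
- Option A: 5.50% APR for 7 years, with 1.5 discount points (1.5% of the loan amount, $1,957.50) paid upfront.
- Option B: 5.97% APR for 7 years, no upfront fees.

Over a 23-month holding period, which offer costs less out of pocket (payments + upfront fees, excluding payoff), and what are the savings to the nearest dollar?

Option B by $1,285

Option A: at 5.50% the monthly rate is 0.0045833, so the payment is 130,500 × 0.0045833 / (1 − 1.0045833^−84) = $1,875.29.
Option B: at 5.97% the monthly rate is 0.0049750, so the payment is 130,500 × 0.0049750 / (1 − 1.0049750^−84) = $1,904.54.
Over 23 months: Option A costs 23 × $1,875.29 + $1,957.50 = $45,089.17; Option B costs 23 × $1,904.54 = $43,804.42.
Option B is cheaper by $45,089.17 − $43,804.42 = $1,284.75.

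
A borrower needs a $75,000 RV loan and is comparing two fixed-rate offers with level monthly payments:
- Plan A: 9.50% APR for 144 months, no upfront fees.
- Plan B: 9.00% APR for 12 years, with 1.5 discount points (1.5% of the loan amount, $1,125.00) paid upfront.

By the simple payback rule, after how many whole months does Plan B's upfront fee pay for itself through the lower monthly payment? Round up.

Plan A: monthly rate = 9.5%/12 = 0.0079167; payment = 75,000 × 0.0079167 / (1 − (1+0.0079167)^−144) = $874.78.
Plan B: monthly rate = 9%/12 = 0.0075000; payment = 75,000 × 0.0075000 / (1 − (1+0.0075000)^−144) = $853.52.
Monthly savings = $874.78 − $853.52 = $21.26.
Break-even = $1,125.00 / $21.26 = 52.92 → 53 months.

53 months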